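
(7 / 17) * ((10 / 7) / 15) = 2 / 51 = 0.04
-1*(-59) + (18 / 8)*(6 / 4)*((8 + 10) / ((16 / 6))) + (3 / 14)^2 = 128305 / 1568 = 81.83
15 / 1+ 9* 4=51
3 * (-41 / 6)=-20.50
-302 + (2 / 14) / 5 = -10569 / 35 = -301.97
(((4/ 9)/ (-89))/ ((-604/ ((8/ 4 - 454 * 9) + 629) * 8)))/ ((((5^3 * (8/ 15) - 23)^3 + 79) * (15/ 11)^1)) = -7601/ 241926082688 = -0.00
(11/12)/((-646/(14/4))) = -77/15504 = -0.00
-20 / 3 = -6.67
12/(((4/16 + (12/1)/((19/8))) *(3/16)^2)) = 77824/1209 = 64.37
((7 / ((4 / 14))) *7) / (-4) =-343 / 8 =-42.88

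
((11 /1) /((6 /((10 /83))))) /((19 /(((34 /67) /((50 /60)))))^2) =152592 /672519535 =0.00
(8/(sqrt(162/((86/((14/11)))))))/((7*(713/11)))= 44*sqrt(6622)/314433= 0.01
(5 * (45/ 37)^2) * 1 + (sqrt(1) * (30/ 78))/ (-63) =8285530/ 1121211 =7.39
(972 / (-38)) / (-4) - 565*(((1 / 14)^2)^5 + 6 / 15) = -1206915047898095 / 5495838444544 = -219.61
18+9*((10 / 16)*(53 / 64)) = 11601 / 512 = 22.66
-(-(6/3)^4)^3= 4096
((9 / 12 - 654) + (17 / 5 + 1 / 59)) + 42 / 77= -8427753 / 12980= -649.29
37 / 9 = 4.11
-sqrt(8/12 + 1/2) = -sqrt(42)/6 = -1.08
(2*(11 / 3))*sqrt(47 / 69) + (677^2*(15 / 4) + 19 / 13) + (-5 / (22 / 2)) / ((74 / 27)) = 22*sqrt(3243) / 207 + 36375308507 / 21164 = 1718741.10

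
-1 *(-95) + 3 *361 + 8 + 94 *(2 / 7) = 1212.86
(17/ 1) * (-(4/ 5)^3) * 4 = -4352/ 125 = -34.82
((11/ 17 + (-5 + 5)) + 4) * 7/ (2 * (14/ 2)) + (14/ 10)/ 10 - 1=622/ 425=1.46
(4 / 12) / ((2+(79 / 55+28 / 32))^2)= 193600 / 10795827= 0.02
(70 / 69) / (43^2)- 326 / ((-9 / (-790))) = -10952403370 / 382743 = -28615.56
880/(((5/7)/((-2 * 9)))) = -22176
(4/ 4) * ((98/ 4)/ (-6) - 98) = -1225/ 12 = -102.08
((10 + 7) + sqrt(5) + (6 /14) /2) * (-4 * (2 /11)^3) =-3856 /9317 - 32 * sqrt(5) /1331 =-0.47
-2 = -2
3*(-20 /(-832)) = 15 /208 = 0.07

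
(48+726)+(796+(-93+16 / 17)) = 25125 / 17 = 1477.94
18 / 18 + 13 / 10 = 23 / 10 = 2.30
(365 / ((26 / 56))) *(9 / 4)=22995 / 13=1768.85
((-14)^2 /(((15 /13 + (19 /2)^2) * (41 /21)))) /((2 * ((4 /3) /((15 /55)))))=4914 /43747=0.11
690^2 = 476100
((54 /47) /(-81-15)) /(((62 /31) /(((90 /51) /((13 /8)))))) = -135 /20774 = -0.01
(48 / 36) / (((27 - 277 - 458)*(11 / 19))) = -19 / 5841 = -0.00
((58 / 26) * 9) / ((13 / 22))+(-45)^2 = 347967 / 169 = 2058.98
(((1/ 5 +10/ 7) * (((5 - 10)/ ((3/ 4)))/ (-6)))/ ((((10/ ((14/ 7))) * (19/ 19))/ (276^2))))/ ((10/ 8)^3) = 61753344/ 4375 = 14115.05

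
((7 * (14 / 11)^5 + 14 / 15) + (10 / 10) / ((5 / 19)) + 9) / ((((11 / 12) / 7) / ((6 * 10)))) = 30121736736 / 1771561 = 17002.94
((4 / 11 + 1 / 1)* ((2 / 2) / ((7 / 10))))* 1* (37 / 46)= 2775 / 1771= 1.57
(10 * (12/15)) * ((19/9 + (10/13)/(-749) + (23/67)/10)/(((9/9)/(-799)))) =-13707.08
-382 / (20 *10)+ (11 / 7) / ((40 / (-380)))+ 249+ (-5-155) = 50513 / 700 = 72.16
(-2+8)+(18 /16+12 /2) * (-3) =-123 /8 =-15.38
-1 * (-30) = 30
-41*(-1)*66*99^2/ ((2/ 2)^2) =26521506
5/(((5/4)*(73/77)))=308/73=4.22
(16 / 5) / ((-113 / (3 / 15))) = -0.01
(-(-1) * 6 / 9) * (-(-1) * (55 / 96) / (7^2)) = 55 / 7056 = 0.01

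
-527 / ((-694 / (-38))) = -10013 / 347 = -28.86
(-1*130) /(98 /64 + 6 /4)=-4160 /97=-42.89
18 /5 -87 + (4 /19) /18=-71297 /855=-83.39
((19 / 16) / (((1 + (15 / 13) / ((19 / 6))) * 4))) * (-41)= -192413 / 21568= -8.92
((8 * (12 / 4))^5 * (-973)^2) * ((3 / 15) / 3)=2512815685632 / 5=502563137126.40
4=4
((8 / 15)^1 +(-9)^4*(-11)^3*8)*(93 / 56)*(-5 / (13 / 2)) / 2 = 4060701284 / 91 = 44623091.03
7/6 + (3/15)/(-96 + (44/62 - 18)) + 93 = 4960607/52680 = 94.16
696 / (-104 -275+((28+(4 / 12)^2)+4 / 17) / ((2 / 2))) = -1836 / 925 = -1.98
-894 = -894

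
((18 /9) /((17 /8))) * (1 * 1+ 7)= 128 /17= 7.53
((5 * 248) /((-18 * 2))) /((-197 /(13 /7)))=4030 /12411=0.32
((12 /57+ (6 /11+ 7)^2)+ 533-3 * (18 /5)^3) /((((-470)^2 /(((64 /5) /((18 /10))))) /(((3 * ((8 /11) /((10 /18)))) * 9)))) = 0.51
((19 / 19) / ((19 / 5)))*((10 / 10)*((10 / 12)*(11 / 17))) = 275 / 1938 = 0.14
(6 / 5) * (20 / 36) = 2 / 3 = 0.67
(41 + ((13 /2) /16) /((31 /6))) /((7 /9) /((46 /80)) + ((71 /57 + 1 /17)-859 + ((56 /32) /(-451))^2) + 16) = -277091733067875 /5668447885205773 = -0.05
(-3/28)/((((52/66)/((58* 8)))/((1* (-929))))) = 5334318/91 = 58618.88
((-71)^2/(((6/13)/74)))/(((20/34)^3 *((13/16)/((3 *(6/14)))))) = 5498148126/875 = 6283597.86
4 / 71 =0.06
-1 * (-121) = 121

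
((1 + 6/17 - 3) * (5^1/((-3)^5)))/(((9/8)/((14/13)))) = 15680/483327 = 0.03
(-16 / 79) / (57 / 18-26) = 0.01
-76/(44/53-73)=1.05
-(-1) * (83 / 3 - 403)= -1126 / 3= -375.33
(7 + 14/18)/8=35/36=0.97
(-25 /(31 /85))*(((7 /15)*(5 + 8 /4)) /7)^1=-2975 /93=-31.99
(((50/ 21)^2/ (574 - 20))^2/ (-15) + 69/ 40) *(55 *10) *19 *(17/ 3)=54874492515963395/ 537203975364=102148.34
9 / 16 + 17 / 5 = 317 / 80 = 3.96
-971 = -971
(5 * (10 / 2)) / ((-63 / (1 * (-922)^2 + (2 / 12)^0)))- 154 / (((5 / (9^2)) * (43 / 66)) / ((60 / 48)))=-926808098 / 2709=-342121.85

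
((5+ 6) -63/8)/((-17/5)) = -125/136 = -0.92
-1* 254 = -254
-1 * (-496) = 496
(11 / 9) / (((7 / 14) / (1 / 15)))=22 / 135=0.16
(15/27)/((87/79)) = 395/783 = 0.50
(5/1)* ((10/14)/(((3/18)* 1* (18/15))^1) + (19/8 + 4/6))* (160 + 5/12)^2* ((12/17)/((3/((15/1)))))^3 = 367584765625/9826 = 37409400.12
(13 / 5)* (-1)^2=2.60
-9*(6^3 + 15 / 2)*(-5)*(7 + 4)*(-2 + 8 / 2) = 221265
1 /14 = 0.07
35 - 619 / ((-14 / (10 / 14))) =6525 / 98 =66.58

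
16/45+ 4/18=26/45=0.58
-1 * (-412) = 412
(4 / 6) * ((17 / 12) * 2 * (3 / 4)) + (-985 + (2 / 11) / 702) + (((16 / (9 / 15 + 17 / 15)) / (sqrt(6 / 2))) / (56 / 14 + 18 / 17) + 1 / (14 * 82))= -2179828649 / 2216214 + 340 * sqrt(3) / 559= -982.53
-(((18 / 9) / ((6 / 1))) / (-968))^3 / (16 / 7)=7 / 391840948224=0.00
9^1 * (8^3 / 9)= 512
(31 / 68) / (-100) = -0.00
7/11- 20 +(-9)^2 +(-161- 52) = -1665/11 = -151.36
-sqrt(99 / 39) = -sqrt(429) / 13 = -1.59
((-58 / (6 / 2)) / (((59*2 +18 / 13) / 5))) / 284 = -1885 / 661152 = -0.00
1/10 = 0.10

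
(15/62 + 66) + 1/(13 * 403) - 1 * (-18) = 882689/10478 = 84.24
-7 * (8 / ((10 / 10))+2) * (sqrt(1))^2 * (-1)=70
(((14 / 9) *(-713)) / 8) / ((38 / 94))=-234577 / 684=-342.95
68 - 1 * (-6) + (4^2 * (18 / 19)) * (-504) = -143746 / 19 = -7565.58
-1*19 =-19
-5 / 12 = -0.42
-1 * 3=-3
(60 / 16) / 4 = 15 / 16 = 0.94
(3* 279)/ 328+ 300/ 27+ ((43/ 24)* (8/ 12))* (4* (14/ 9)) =560453/ 26568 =21.10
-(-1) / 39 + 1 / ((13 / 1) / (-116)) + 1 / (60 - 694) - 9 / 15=-9.50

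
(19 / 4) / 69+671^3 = 83382832255 / 276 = 302111711.07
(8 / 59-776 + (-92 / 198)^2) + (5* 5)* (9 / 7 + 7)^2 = 26653821032 / 28334691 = 940.68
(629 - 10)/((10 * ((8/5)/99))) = 61281/16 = 3830.06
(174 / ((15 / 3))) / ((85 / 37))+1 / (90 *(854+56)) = 4218181 / 278460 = 15.15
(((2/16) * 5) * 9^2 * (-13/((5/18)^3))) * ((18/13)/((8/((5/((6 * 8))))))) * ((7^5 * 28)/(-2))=20841167403/160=130257296.27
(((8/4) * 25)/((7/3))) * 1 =21.43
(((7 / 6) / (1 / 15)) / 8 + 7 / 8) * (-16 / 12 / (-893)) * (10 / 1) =245 / 5358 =0.05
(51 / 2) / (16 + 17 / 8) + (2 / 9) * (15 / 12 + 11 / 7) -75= -1333091 / 18270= -72.97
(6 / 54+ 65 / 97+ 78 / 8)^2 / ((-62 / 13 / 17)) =-395.33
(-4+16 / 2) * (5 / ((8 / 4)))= 10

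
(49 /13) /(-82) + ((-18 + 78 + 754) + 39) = 909249 /1066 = 852.95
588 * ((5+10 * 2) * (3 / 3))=14700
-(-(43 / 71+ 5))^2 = -158404 / 5041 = -31.42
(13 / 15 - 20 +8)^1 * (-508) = 84836 / 15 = 5655.73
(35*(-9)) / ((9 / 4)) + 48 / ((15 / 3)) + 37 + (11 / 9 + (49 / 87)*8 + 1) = -113107 / 1305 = -86.67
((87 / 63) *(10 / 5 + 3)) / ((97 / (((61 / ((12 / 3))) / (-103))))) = -8845 / 839244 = -0.01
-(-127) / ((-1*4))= -127 / 4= -31.75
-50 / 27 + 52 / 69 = -682 / 621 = -1.10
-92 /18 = -46 /9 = -5.11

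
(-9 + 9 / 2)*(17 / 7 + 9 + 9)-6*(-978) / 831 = -329115 / 3878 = -84.87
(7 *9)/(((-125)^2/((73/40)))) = 4599/625000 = 0.01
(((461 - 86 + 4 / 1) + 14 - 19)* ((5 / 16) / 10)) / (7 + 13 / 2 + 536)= 187 / 8792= 0.02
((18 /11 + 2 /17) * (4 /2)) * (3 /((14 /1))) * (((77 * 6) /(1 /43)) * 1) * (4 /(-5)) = -1015488 /85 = -11946.92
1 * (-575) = -575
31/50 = 0.62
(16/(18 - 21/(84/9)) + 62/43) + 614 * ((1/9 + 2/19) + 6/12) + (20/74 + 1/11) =3091138852/6982899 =442.67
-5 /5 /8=-1 /8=-0.12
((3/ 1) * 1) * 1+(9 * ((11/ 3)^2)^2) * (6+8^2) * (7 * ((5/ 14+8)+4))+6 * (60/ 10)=88651606/ 9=9850178.44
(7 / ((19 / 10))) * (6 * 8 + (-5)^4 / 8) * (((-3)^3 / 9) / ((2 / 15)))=-1589175 / 152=-10455.10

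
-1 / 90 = -0.01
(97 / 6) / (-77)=-0.21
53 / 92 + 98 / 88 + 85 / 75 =21427 / 7590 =2.82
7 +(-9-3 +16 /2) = 3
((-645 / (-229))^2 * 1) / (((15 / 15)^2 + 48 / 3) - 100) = -416025 / 4352603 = -0.10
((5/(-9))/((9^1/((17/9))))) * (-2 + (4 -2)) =0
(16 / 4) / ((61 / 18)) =72 / 61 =1.18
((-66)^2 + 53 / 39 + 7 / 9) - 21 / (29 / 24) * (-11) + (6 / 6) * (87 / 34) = 525112595 / 115362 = 4551.87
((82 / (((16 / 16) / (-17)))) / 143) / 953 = -1394 / 136279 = -0.01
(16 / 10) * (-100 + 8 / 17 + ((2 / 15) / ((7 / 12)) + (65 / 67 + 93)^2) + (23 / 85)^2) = 13969.86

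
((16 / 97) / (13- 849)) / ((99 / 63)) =-28 / 223003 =-0.00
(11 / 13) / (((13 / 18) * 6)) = 33 / 169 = 0.20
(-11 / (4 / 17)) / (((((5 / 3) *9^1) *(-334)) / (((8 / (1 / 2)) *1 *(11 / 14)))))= 2057 / 17535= 0.12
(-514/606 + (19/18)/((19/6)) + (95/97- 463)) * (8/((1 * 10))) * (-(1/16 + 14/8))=6570617/9797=670.68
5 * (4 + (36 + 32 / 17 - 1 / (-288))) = 209.43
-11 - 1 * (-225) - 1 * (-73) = 287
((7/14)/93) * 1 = 1/186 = 0.01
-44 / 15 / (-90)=22 / 675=0.03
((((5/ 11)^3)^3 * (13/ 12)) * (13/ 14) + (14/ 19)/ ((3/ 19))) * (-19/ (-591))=178326194363/ 1188405636264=0.15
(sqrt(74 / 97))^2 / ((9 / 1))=74 / 873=0.08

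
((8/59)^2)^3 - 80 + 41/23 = -75882773990847/970152273743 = -78.22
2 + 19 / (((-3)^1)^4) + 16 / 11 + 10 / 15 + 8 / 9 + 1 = 5564 / 891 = 6.24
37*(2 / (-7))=-74 / 7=-10.57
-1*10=-10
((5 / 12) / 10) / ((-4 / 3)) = -1 / 32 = -0.03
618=618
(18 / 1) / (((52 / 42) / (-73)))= -13797 / 13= -1061.31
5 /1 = 5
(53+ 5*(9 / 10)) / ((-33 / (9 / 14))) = -345 / 308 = -1.12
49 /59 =0.83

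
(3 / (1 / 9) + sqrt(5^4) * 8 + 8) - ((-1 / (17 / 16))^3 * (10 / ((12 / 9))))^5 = 28032037153380569911355 / 2862423051509815793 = 9793.11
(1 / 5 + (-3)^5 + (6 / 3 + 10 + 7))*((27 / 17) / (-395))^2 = -815751 / 225456125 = -0.00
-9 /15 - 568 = -2843 /5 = -568.60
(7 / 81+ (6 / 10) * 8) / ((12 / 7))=13853 / 4860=2.85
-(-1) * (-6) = -6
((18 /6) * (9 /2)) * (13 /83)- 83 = -13427 /166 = -80.89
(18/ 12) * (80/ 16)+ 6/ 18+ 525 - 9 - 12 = 3071/ 6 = 511.83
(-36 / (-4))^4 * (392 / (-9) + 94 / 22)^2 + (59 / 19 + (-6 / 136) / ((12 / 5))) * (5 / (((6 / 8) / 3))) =1582800092857 / 156332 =10124607.20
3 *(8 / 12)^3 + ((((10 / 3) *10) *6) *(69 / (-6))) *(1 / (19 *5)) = -3988 / 171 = -23.32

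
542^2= 293764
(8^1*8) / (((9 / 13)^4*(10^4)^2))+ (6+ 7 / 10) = 68685497311 / 10251562500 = 6.70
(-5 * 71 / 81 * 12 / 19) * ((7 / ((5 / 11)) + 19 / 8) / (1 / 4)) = -11218 / 57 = -196.81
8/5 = 1.60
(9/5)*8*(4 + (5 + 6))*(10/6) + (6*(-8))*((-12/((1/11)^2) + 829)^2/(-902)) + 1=9477907/451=21015.31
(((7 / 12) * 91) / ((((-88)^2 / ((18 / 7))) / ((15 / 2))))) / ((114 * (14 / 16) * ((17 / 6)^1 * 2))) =585 / 2501312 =0.00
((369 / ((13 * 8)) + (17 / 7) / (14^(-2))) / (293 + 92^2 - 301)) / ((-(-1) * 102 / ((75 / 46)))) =1246825 / 1375419136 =0.00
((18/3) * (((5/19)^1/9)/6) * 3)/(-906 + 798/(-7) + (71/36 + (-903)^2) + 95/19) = 12/111409369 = 0.00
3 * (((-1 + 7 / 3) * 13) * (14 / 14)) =52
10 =10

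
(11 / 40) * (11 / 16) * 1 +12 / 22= 5171 / 7040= 0.73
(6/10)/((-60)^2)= 1/6000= 0.00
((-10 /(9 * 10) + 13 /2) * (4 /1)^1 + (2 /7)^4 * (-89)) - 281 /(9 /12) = -7556758 /21609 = -349.70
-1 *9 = -9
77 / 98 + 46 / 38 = 531 / 266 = 2.00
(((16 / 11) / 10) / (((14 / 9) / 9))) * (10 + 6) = 5184 / 385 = 13.46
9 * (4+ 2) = 54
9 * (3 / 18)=3 / 2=1.50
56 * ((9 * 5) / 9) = 280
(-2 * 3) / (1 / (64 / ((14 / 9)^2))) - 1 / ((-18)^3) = -45349583 / 285768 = -158.69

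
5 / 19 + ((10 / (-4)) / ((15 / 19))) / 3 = -271 / 342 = -0.79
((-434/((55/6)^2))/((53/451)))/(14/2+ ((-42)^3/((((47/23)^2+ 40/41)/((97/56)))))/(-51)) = -7242385509/81644821225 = -0.09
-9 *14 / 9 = -14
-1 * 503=-503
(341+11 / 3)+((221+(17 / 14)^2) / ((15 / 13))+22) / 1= 328973 / 588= 559.48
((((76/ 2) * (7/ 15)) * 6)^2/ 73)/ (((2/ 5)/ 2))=283024/ 365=775.41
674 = 674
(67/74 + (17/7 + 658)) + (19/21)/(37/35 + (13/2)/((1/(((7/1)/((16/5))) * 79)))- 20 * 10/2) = 661.33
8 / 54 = 4 / 27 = 0.15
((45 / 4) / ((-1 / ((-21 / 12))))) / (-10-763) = -315 / 12368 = -0.03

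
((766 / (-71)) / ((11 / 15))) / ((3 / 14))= -53620 / 781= -68.66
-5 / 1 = -5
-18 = -18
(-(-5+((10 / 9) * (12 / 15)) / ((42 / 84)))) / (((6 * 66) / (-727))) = -21083 / 3564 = -5.92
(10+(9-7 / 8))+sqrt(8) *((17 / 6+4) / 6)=41 *sqrt(2) / 18+145 / 8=21.35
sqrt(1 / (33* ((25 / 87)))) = sqrt(319) / 55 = 0.32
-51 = -51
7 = 7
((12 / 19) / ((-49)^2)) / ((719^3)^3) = 0.00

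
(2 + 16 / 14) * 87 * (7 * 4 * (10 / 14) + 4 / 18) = 16588 / 3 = 5529.33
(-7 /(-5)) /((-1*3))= -7 /15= -0.47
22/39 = 0.56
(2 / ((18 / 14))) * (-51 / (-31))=238 / 93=2.56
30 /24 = 5 /4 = 1.25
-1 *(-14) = 14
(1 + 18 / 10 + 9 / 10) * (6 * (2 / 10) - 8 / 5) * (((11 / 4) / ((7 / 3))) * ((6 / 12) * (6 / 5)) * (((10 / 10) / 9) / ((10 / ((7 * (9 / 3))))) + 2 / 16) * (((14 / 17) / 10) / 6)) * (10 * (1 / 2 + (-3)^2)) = -332519 / 680000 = -0.49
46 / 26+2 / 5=141 / 65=2.17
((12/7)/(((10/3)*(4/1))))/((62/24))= 54/1085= 0.05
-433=-433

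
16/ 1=16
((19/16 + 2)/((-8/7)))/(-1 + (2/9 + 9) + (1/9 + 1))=-153/512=-0.30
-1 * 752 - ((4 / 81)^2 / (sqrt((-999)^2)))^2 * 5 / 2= -32306424294750832 / 42960670604721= -752.00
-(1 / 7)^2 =-1 / 49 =-0.02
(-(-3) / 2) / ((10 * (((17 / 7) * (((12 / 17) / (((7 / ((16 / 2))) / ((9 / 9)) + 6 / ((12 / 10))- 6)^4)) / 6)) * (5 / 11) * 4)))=231 / 3276800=0.00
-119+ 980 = 861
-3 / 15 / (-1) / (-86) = -1 / 430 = -0.00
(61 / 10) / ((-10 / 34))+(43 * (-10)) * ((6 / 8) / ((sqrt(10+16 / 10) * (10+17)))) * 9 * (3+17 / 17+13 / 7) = -8815 * sqrt(290) / 812- 1037 / 50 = -205.61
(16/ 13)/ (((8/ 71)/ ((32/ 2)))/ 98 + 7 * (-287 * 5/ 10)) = -222656/ 181722073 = -0.00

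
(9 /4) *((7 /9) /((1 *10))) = 7 /40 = 0.18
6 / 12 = 1 / 2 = 0.50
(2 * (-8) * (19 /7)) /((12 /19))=-1444 /21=-68.76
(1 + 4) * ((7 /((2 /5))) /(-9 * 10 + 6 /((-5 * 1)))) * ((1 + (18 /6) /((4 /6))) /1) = -9625 /1824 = -5.28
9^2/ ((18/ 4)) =18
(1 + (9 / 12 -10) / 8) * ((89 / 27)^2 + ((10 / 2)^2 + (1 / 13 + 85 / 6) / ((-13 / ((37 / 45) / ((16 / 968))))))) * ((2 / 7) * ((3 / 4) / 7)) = 45923089 / 515144448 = 0.09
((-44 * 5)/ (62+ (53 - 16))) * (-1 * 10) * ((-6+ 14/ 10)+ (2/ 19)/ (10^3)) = -102.22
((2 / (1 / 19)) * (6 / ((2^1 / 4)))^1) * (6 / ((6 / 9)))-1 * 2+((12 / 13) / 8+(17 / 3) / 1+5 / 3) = 320537 / 78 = 4109.45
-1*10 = -10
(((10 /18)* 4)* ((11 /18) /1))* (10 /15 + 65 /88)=1855 /972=1.91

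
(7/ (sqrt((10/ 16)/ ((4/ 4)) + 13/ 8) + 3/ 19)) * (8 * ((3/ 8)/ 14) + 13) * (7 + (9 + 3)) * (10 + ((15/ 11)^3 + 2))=15408.98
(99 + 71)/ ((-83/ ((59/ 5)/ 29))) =-2006/ 2407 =-0.83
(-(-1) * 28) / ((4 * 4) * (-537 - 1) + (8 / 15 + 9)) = -420 / 128977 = -0.00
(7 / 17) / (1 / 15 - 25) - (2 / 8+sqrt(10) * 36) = -36 * sqrt(10) - 3389 / 12716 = -114.11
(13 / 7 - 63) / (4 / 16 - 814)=1712 / 22785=0.08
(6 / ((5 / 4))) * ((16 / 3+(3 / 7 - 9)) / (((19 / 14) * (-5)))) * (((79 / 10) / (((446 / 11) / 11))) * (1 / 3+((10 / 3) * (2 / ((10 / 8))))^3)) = 2134639408 / 2859975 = 746.38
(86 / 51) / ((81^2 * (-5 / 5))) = -0.00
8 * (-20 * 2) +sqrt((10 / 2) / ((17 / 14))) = -320 +sqrt(1190) / 17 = -317.97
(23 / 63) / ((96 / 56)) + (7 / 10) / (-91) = 1441 / 7020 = 0.21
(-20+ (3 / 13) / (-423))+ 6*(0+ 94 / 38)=-179653 / 34827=-5.16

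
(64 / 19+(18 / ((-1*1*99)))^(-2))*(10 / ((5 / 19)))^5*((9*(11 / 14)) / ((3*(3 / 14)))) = 29301373640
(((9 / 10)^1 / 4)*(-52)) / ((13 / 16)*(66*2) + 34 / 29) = -6786 / 62885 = -0.11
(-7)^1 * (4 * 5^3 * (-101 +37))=224000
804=804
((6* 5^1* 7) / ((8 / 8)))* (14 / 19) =2940 / 19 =154.74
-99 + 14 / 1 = -85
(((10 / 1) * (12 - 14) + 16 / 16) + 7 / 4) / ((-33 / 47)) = 1081 / 44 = 24.57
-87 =-87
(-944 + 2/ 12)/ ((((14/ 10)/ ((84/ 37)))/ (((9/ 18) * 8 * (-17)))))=3850840/ 37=104076.76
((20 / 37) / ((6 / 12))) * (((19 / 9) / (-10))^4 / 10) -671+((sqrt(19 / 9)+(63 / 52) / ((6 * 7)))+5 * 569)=sqrt(19) / 3+34304450227721 / 15779205000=2175.48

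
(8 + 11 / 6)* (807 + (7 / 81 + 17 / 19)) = 73365497 / 9234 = 7945.15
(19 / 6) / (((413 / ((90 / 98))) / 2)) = 285 / 20237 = 0.01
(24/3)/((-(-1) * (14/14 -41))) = -1/5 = -0.20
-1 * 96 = -96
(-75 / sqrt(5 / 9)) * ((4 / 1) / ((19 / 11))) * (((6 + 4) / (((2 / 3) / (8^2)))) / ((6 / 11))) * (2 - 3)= 3484800 * sqrt(5) / 19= 410118.40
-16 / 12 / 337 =-4 / 1011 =-0.00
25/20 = 1.25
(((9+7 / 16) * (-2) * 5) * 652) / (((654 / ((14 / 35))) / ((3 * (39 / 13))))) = -73839 / 218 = -338.71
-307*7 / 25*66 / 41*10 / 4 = -70917 / 205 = -345.94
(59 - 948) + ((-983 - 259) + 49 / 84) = -25565 / 12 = -2130.42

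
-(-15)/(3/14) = 70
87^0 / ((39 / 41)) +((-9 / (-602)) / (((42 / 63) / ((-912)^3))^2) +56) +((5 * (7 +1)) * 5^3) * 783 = 227210642077003839557 / 11739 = 19355195679104168.97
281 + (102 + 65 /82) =31471 /82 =383.79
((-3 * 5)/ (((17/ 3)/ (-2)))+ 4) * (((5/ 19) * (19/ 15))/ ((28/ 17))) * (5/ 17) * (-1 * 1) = -395/ 714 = -0.55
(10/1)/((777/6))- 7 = -1793/259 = -6.92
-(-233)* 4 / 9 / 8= 233 / 18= 12.94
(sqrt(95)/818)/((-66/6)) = -sqrt(95)/8998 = -0.00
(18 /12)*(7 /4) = 21 /8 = 2.62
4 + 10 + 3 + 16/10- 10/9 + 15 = 1462/45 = 32.49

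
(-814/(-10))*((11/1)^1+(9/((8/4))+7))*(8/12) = 1221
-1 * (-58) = 58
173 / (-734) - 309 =-226979 / 734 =-309.24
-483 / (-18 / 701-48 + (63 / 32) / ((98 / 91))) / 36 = 1805776 / 6217821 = 0.29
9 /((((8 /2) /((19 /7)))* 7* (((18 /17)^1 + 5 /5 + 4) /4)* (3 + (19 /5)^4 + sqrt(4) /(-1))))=1816875 /660884462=0.00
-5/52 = -0.10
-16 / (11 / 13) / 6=-3.15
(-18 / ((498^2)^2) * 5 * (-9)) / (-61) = -5 / 23159660648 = -0.00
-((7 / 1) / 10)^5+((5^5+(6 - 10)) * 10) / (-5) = -6242.17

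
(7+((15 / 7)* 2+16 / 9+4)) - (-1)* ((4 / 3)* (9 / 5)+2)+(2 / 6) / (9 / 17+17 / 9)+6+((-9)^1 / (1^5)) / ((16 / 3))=4832411 / 186480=25.91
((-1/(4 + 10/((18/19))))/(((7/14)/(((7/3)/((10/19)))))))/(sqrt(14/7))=-399 * sqrt(2)/1310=-0.43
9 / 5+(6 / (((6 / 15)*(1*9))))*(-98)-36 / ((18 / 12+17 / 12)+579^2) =-9747558601 / 60343905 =-161.53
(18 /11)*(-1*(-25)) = 450 /11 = 40.91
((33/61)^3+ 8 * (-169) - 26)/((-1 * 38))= 36.26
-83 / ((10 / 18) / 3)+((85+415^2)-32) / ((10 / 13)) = 1117566 / 5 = 223513.20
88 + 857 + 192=1137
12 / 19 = 0.63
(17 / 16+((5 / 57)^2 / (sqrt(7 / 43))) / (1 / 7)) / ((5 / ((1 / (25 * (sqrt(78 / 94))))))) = sqrt(1833) * (400 * sqrt(301)+55233) / 253422000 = 0.01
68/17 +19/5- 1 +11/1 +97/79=7516/395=19.03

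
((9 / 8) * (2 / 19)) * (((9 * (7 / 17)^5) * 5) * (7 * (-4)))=-47647845 / 26977283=-1.77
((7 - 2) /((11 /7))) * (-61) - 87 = -281.09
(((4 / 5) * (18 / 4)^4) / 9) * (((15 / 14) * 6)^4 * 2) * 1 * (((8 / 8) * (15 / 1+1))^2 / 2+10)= 41253107625 / 2401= 17181635.83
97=97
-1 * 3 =-3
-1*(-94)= 94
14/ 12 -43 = -41.83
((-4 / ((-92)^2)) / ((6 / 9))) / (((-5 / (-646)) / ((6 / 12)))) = -0.05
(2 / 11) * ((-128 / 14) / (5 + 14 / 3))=-384 / 2233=-0.17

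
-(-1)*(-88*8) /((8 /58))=-5104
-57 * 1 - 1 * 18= -75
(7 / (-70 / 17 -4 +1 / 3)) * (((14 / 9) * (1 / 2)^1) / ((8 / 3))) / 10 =-833 / 31760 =-0.03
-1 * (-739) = 739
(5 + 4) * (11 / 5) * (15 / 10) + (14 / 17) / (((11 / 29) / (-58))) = -179941 / 1870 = -96.23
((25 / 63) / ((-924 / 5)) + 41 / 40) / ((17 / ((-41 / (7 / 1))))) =-24412343 / 69272280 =-0.35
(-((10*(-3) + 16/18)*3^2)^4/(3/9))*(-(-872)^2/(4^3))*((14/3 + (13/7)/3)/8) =776767690631022/7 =110966812947288.86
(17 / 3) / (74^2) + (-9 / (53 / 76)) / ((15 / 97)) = -363317143 / 4353420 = -83.46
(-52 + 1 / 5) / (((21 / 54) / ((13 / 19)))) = -8658 / 95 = -91.14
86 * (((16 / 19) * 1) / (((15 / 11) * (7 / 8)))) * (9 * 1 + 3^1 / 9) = 484352 / 855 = 566.49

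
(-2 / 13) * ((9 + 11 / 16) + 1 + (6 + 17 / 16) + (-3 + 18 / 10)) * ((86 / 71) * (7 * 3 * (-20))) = 1195572 / 923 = 1295.31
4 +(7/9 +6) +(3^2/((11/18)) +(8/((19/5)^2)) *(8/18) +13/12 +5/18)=3875879/142956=27.11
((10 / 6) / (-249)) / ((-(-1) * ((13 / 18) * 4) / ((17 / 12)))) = -85 / 25896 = -0.00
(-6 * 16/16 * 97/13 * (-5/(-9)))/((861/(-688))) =667360/33579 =19.87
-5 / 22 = -0.23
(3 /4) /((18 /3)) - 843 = -6743 /8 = -842.88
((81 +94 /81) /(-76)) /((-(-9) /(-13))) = 86515 /55404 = 1.56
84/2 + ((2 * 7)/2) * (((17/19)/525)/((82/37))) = 4908329/116850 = 42.01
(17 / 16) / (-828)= -0.00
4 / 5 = 0.80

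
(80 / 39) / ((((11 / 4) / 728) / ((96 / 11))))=4739.17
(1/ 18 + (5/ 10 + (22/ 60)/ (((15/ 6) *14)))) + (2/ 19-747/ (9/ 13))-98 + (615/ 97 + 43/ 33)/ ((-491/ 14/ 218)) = -38373734643281/ 31355235450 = -1223.84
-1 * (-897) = 897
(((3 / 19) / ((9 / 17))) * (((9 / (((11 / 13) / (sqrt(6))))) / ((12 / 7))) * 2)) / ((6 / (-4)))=-1547 * sqrt(6) / 627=-6.04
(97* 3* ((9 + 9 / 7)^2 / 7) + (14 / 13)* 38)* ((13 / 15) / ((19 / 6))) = 39587096 / 32585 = 1214.89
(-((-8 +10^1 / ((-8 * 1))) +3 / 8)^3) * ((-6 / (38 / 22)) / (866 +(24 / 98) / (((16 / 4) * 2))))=-578742087 / 206406272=-2.80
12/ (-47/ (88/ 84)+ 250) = 264/ 4513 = 0.06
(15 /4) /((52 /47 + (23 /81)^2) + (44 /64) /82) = 1517165640 /483629957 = 3.14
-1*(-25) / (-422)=-25 / 422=-0.06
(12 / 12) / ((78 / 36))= 6 / 13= 0.46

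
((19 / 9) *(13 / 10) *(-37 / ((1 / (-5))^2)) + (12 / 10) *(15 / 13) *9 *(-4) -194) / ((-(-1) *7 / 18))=-651095 / 91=-7154.89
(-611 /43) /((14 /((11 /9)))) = -6721 /5418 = -1.24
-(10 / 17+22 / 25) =-624 / 425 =-1.47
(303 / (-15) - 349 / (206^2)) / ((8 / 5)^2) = -21438905 / 2715904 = -7.89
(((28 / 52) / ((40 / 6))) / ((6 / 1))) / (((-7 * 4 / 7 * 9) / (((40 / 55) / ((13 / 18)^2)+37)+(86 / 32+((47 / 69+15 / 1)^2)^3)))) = -334089000343061627939471 / 60089662014993262080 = -5559.84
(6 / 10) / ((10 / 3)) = 9 / 50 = 0.18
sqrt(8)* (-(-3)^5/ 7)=486* sqrt(2)/ 7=98.19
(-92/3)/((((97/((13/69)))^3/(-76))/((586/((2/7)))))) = 1369838288/39107125377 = 0.04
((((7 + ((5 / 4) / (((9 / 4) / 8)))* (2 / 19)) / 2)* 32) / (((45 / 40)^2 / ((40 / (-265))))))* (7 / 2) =-36614144 / 734103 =-49.88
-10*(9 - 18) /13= 90 /13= 6.92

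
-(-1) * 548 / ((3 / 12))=2192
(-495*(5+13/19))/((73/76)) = -213840/73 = -2929.32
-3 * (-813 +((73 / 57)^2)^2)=8553630572 / 3518667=2430.93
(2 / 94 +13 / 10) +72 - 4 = 32581 / 470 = 69.32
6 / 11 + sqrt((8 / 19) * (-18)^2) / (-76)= 6 / 11-9 * sqrt(38) / 361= 0.39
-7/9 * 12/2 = -14/3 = -4.67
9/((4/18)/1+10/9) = 27/4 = 6.75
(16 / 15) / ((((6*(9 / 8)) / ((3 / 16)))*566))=2 / 38205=0.00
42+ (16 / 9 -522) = -4304 / 9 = -478.22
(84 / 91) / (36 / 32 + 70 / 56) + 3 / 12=631 / 988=0.64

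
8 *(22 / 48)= 11 / 3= 3.67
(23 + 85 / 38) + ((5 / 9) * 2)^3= 737111 / 27702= 26.61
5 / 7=0.71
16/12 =4/3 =1.33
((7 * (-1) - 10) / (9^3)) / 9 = -0.00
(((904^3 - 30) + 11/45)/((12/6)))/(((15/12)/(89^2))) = 526656922060522/225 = 2340697431380.10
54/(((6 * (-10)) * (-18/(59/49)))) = 59/980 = 0.06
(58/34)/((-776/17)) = -29/776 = -0.04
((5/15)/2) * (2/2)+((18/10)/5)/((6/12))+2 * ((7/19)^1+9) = 55927/2850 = 19.62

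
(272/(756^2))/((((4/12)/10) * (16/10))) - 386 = -18383983/47628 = -385.99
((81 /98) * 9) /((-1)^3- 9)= -729 /980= -0.74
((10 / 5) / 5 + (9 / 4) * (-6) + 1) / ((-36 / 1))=121 / 360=0.34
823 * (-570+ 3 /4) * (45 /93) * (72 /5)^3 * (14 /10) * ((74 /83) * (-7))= 5914249189.81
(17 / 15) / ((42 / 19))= 323 / 630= 0.51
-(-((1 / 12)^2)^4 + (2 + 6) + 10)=-7739670527 / 429981696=-18.00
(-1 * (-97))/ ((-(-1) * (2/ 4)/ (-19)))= -3686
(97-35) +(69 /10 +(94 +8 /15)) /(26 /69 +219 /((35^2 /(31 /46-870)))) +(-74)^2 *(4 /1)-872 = 552837038557 /26209073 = 21093.35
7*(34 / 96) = 2.48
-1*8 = -8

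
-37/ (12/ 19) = -703/ 12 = -58.58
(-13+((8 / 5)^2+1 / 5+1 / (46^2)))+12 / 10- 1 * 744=-39835791 / 52900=-753.04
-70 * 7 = -490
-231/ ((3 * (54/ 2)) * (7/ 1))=-11/ 27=-0.41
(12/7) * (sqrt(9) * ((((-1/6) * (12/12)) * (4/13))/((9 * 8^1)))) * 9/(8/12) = -9/182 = -0.05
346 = 346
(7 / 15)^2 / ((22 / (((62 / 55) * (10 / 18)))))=1519 / 245025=0.01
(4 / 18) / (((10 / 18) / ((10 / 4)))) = 1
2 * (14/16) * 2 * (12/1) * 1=42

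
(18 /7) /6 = 3 /7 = 0.43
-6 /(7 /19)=-114 /7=-16.29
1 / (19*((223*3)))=1 / 12711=0.00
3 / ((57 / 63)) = 63 / 19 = 3.32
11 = 11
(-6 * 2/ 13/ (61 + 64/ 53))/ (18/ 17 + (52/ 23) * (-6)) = 41446/ 34931715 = 0.00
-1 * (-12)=12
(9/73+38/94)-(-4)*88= 1209522/3431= 352.53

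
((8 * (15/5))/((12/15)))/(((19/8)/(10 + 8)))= 4320/19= 227.37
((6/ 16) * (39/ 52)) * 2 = 9/ 16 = 0.56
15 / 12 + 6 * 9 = 55.25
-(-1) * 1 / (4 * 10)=1 / 40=0.02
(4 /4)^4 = 1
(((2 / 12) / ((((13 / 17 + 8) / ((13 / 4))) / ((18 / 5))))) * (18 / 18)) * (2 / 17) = 39 / 1490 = 0.03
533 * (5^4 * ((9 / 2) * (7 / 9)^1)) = 2331875 / 2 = 1165937.50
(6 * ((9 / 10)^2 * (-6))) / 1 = -29.16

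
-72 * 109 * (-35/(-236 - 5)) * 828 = -227435040/241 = -943713.86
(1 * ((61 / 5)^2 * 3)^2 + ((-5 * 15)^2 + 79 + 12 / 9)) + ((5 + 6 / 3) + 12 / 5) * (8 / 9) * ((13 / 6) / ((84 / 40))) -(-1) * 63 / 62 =4506195291251 / 21971250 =205095.08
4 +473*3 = 1423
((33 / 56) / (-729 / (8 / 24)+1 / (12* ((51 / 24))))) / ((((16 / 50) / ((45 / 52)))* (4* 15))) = -0.00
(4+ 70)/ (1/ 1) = 74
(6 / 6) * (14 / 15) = 14 / 15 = 0.93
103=103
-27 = -27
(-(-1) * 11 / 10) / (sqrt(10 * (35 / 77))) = 0.52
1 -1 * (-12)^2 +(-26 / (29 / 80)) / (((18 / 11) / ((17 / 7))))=-455741 / 1827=-249.45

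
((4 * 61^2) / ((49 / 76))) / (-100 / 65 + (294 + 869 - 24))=14705392 / 724563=20.30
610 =610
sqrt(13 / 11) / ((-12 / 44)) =-sqrt(143) / 3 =-3.99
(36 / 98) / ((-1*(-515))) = 18 / 25235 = 0.00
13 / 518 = 0.03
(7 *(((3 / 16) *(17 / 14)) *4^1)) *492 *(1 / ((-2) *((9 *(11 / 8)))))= -1394 / 11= -126.73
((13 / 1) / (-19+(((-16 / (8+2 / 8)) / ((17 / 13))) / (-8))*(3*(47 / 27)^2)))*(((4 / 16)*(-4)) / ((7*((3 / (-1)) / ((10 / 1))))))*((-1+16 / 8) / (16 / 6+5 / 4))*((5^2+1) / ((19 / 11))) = -20273956560 / 14754866651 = -1.37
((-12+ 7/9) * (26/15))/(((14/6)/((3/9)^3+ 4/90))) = -28886/42525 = -0.68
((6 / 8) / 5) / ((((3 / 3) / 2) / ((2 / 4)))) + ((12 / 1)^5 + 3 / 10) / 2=1244163 / 10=124416.30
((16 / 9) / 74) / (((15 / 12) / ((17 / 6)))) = 272 / 4995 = 0.05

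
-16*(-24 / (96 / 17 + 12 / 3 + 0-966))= -0.40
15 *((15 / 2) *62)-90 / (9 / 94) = 6035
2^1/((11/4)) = 8/11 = 0.73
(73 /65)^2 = 5329 /4225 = 1.26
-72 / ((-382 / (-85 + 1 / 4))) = -3051 / 191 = -15.97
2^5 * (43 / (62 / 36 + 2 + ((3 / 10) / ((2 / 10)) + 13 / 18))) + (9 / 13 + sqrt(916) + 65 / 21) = 2 * sqrt(229) + 6872302 / 29211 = 265.53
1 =1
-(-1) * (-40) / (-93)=40 / 93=0.43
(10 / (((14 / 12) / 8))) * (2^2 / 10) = 192 / 7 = 27.43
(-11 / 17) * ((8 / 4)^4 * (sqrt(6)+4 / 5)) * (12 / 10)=-1056 * sqrt(6) / 85 - 4224 / 425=-40.37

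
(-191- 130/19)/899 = -3759/17081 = -0.22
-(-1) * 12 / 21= 4 / 7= 0.57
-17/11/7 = -17/77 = -0.22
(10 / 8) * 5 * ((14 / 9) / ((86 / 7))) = 1225 / 1548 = 0.79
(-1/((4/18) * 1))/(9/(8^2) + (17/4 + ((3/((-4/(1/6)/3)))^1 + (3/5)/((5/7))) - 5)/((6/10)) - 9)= 1440/2987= 0.48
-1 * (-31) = 31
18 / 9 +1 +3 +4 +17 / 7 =87 / 7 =12.43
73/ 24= 3.04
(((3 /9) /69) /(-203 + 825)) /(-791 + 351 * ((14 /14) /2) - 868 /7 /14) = -0.00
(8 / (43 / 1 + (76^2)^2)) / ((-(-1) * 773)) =8 / 25788995287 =0.00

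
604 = 604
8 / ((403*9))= 8 / 3627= 0.00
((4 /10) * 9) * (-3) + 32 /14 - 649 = -23013 /35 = -657.51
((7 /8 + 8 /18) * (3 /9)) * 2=95 /108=0.88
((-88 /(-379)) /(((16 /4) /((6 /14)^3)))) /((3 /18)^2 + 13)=21384 /60968593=0.00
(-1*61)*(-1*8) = 488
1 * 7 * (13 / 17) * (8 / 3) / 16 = 0.89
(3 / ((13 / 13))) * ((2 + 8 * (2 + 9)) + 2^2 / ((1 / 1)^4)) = 282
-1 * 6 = -6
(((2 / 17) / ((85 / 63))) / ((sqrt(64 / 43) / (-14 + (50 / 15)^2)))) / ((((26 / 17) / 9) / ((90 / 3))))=-36.45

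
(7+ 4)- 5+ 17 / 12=7.42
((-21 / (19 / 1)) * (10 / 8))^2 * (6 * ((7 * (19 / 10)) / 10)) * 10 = 46305 / 304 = 152.32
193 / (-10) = -193 / 10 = -19.30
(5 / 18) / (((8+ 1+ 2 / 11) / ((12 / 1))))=110 / 303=0.36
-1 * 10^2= -100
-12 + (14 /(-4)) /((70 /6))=-12.30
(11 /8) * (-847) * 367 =-3419339 /8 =-427417.38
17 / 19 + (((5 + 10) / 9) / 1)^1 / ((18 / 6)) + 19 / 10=5729 / 1710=3.35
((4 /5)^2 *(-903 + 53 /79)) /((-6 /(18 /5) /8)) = 27373056 /9875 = 2771.96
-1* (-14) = 14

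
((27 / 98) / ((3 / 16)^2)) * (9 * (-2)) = -6912 / 49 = -141.06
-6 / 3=-2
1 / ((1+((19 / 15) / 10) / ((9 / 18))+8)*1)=75 / 694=0.11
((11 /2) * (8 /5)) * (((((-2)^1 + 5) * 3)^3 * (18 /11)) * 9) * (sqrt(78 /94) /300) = 39366 * sqrt(1833) /5875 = 286.88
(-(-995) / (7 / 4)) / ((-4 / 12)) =-11940 / 7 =-1705.71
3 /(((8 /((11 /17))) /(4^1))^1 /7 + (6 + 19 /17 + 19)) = 3927 /34766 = 0.11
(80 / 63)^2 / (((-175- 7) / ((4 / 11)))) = -12800 / 3972969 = -0.00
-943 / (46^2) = -41 / 92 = -0.45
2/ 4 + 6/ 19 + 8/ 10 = 307/ 190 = 1.62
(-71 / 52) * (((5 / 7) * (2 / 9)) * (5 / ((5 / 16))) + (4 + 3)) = -42671 / 3276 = -13.03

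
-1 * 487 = -487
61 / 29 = 2.10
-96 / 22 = -48 / 11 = -4.36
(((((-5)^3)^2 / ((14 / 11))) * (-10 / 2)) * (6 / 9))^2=738525390625 / 441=1674660749.72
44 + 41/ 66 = 2945/ 66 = 44.62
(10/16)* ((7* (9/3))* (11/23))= 1155/184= 6.28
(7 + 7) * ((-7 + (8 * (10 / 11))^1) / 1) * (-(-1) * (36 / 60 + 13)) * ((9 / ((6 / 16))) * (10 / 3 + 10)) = 182784 / 11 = 16616.73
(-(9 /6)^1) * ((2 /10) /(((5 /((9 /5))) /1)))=-27 /250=-0.11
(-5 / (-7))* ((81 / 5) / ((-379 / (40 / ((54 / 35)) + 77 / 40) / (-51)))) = 657441 / 15160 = 43.37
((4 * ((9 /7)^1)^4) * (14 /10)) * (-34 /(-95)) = 5.48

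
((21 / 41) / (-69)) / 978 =-7 / 922254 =-0.00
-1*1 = -1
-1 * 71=-71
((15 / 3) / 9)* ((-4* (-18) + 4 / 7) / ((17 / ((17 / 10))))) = 254 / 63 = 4.03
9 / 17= 0.53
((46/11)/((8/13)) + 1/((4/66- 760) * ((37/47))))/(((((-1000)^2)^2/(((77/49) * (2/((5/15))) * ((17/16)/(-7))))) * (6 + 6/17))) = -8015983463/5237730892800000000000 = -0.00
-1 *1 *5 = -5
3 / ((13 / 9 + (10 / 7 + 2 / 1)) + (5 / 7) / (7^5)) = 3176523 / 5159794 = 0.62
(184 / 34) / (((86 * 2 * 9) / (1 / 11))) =23 / 72369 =0.00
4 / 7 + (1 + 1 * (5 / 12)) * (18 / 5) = 397 / 70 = 5.67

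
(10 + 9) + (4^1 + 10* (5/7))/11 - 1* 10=771/77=10.01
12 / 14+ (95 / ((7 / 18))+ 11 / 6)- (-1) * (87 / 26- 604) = -96554 / 273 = -353.68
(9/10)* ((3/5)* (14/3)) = 63/25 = 2.52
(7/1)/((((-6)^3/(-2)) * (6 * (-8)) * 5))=-7/25920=-0.00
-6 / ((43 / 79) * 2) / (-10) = 237 / 430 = 0.55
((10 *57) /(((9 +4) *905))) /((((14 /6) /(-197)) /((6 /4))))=-101061 /16471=-6.14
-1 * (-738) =738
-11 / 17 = -0.65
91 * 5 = 455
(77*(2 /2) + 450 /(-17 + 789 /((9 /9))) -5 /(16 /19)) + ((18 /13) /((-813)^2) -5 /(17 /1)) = 3576102449573 /50119663568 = 71.35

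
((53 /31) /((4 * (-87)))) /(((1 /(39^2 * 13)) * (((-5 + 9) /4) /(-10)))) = 1746615 /1798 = 971.42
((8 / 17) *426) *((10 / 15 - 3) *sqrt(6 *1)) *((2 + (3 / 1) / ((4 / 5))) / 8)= -11431 *sqrt(6) / 34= -823.53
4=4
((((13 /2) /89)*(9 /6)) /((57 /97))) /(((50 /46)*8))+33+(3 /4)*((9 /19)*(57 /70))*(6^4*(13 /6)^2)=16979331101 /9469600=1793.04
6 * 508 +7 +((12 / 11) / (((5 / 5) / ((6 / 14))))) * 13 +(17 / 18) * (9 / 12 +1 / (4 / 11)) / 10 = 84862243 / 27720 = 3061.41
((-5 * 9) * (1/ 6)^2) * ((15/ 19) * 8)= -150/ 19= -7.89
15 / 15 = 1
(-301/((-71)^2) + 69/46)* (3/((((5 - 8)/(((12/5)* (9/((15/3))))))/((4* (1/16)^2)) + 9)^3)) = -31757427/327279454238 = -0.00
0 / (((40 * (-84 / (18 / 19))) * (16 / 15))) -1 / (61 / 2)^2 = -4 / 3721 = -0.00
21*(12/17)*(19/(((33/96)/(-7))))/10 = -536256/935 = -573.54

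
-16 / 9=-1.78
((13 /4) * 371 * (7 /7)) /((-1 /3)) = -14469 /4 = -3617.25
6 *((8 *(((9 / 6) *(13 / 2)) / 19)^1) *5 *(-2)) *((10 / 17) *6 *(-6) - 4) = 2003040 / 323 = 6201.36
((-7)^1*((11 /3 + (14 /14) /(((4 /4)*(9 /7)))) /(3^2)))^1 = -280 /81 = -3.46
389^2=151321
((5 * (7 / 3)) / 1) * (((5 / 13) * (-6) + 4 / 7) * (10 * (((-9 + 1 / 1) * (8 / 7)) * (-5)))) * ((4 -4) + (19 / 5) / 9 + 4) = -100614400 / 2457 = -40950.10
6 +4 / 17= 106 / 17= 6.24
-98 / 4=-49 / 2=-24.50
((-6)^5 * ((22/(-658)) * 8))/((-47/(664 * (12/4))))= -1363101696/15463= -88152.47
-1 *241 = -241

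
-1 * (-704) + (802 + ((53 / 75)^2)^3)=268057808892379 / 177978515625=1506.12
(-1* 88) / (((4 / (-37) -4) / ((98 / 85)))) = 24.70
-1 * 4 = -4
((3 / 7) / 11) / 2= 3 / 154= 0.02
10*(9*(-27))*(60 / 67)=-145800 / 67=-2176.12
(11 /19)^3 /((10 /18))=0.35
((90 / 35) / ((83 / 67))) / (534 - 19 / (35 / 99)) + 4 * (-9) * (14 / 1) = -234382686 / 465049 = -504.00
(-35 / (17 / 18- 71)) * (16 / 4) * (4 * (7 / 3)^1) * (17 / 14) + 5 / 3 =91985 / 3783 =24.32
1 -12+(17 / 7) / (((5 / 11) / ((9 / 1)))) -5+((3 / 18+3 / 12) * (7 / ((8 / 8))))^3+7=3864529 / 60480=63.90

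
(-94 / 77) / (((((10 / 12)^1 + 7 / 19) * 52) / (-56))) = 21432 / 19591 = 1.09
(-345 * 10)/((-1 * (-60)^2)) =23/24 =0.96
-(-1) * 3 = 3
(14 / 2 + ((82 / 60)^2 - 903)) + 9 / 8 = -1607413 / 1800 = -893.01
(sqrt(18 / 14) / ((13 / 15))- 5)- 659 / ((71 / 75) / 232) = -11466955 / 71 + 45 * sqrt(7) / 91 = -161505.10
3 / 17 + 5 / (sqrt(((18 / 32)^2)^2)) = 22003 / 1377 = 15.98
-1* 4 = -4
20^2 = 400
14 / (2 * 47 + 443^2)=2 / 28049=0.00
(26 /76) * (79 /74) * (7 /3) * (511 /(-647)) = -3673579 /5458092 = -0.67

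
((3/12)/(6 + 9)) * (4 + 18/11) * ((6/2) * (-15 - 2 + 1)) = -248/55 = -4.51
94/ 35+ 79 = 2859/ 35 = 81.69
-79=-79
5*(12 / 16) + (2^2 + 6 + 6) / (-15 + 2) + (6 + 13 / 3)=12.85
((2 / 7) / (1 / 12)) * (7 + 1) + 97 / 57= 11623 / 399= 29.13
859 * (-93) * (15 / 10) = -239661 / 2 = -119830.50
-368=-368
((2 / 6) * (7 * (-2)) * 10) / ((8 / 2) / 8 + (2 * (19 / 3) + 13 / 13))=-56 / 17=-3.29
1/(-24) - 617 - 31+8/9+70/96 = -93085/144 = -646.42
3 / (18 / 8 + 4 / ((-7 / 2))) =84 / 31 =2.71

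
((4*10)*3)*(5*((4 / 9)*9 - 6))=-1200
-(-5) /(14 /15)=75 /14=5.36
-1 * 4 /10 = -2 /5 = -0.40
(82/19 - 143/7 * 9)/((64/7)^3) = -1170071/4980736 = -0.23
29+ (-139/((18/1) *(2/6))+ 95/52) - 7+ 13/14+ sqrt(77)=10.36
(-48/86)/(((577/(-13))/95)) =29640/24811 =1.19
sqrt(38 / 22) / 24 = sqrt(209) / 264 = 0.05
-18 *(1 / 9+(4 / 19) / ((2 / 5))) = -218 / 19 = -11.47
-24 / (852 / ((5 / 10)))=-1 / 71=-0.01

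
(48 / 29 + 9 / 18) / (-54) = -125 / 3132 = -0.04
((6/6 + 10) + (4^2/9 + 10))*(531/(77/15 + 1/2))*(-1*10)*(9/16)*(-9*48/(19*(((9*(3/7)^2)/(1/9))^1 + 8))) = 732280500/61009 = 12002.83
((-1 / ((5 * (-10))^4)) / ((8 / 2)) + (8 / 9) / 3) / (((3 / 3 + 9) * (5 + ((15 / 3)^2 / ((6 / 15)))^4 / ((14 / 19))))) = 1399999811 / 978470084882812500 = 0.00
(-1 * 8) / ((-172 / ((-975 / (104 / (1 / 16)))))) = -75 / 2752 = -0.03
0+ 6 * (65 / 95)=78 / 19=4.11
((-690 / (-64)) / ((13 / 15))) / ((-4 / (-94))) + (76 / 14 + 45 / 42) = 248633 / 832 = 298.84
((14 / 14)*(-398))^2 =158404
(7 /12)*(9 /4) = 21 /16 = 1.31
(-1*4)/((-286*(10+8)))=1/1287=0.00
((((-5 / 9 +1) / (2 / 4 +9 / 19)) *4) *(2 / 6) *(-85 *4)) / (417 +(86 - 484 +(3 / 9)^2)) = -51680 / 4773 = -10.83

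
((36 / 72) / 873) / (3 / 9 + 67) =1 / 117564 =0.00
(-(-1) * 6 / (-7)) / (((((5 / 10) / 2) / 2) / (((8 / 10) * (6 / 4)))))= -288 / 35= -8.23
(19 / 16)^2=361 / 256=1.41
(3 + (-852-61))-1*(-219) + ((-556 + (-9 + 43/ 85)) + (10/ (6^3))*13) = -11519911/ 9180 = -1254.89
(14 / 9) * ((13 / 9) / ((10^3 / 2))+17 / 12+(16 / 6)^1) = 64358 / 10125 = 6.36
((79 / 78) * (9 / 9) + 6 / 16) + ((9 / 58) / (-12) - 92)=-90.63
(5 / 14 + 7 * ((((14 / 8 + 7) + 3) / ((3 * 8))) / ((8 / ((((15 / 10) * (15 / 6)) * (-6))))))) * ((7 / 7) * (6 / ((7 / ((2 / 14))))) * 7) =-99795 / 12544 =-7.96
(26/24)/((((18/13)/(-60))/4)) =-1690/9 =-187.78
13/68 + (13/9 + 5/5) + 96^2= 5641805/612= 9218.64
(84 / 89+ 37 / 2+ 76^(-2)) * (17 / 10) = 33.05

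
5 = 5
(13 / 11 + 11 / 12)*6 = 277 / 22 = 12.59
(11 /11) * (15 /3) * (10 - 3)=35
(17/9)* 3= 17/3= 5.67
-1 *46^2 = -2116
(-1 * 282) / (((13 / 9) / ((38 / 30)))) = -16074 / 65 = -247.29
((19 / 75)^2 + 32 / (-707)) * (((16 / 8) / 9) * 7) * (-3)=-150454 / 1704375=-0.09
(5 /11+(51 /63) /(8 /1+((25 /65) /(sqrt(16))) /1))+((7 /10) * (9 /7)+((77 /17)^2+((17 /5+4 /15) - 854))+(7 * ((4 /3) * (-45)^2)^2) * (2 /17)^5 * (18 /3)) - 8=8373548213322013 /1380825131070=6064.16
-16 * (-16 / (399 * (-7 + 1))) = -128 / 1197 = -0.11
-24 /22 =-12 /11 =-1.09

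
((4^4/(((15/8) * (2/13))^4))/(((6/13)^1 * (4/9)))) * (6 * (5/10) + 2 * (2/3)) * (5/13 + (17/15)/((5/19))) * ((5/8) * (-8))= -13912425938944/759375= -18320890.13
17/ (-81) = -17/ 81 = -0.21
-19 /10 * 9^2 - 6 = -1599 /10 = -159.90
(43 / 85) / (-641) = -43 / 54485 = -0.00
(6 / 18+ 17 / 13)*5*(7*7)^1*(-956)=-14990080 / 39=-384361.03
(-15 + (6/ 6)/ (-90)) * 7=-9457/ 90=-105.08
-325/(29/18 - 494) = 5850/8863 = 0.66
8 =8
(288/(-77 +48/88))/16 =-198/841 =-0.24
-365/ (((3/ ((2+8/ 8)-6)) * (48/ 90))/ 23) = 125925/ 8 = 15740.62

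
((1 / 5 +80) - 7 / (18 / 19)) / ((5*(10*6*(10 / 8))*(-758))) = -6553 / 25582500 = -0.00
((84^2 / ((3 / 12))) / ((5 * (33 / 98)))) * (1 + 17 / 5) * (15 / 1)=5531904 / 5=1106380.80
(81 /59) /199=81 /11741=0.01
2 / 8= 1 / 4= 0.25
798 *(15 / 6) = 1995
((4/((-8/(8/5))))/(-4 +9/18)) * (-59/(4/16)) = -1888/35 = -53.94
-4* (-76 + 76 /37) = 10944 /37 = 295.78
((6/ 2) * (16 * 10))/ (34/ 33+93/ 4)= 12672/ 641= 19.77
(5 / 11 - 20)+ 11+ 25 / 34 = -2921 / 374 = -7.81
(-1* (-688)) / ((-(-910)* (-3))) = -344 / 1365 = -0.25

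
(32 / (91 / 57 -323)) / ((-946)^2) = -57 / 512339410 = -0.00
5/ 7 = 0.71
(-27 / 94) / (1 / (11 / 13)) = -297 / 1222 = -0.24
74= 74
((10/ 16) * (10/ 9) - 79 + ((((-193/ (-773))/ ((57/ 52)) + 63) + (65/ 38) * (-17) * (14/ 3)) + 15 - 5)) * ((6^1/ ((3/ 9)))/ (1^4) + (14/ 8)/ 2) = -11239631395/ 4229856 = -2657.21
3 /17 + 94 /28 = 841 /238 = 3.53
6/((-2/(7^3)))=-1029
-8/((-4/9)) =18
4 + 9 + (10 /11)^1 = 153 /11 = 13.91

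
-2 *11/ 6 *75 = -275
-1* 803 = -803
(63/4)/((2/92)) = 1449/2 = 724.50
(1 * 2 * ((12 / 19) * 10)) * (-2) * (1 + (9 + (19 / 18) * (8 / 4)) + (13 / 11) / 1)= -335.82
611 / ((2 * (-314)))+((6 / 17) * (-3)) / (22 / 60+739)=-230733167 / 236804356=-0.97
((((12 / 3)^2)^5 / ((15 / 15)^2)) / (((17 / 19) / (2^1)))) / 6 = 19922944 / 51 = 390645.96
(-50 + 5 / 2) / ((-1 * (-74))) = -95 / 148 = -0.64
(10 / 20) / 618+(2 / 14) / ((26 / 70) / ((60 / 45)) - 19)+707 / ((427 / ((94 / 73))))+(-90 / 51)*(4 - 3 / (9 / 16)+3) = -200102200511 / 245237628756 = -0.82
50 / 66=0.76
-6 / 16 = -3 / 8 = -0.38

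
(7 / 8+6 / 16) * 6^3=270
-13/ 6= -2.17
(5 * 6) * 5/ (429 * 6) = 0.06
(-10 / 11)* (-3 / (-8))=-15 / 44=-0.34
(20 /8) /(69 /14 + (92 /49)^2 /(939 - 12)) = 11128635 /21956237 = 0.51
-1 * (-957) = 957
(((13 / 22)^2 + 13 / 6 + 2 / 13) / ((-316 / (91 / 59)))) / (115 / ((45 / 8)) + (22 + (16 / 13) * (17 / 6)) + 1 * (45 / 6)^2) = -13757289 / 107880541604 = -0.00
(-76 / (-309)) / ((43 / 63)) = 1596 / 4429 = 0.36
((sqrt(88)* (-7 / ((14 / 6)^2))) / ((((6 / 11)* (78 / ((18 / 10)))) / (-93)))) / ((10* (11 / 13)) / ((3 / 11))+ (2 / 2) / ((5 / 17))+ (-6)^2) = 0.67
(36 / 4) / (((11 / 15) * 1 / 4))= 540 / 11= 49.09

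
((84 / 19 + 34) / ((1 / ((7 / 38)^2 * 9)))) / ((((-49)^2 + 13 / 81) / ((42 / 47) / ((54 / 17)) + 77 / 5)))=4804708671 / 62699614262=0.08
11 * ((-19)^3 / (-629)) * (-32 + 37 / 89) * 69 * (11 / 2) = -160974138501 / 111962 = -1437756.90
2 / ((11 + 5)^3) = 1 / 2048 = 0.00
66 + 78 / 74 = 2481 / 37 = 67.05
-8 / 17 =-0.47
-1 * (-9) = 9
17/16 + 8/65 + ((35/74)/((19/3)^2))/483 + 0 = 378798963/319499440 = 1.19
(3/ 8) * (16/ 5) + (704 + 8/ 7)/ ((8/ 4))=12382/ 35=353.77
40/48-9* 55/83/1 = -5.13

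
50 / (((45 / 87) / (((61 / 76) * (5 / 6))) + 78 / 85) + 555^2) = 7518250 / 46316433387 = 0.00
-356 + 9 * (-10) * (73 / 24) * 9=-11279 / 4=-2819.75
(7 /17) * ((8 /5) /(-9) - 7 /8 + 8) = 17507 /6120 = 2.86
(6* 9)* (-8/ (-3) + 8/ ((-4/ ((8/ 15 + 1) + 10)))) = -5508/ 5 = -1101.60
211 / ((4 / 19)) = 4009 / 4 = 1002.25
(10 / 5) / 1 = 2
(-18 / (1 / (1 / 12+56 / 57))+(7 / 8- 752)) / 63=-39029 / 3192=-12.23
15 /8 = 1.88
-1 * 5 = -5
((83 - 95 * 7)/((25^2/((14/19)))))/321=-2716/1270625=-0.00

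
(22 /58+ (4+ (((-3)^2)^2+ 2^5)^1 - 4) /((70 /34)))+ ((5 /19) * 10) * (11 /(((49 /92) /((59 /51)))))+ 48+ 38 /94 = 53891119169 /323583015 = 166.54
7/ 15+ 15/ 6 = 89/ 30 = 2.97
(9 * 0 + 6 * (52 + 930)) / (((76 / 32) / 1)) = 47136 / 19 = 2480.84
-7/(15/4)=-1.87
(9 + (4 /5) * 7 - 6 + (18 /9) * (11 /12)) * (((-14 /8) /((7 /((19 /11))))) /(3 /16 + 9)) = -11894 /24255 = -0.49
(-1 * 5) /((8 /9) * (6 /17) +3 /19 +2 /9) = -14535 /2017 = -7.21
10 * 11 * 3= 330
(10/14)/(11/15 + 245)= 0.00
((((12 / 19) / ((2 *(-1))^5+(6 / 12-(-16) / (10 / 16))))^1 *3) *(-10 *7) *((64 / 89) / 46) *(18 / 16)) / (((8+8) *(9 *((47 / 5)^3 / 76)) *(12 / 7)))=1837500 / 12539015179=0.00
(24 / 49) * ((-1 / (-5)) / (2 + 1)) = 8 / 245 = 0.03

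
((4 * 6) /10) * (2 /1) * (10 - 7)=72 /5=14.40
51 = 51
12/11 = 1.09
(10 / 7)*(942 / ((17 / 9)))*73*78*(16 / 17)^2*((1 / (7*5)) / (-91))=-1901242368 / 1685159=-1128.23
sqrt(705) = 26.55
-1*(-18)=18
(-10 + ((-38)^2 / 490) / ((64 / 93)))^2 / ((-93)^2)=2009459929 / 531615974400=0.00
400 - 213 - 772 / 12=368 / 3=122.67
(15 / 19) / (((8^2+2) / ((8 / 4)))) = 0.02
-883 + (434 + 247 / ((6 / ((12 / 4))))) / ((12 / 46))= 15049 / 12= 1254.08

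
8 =8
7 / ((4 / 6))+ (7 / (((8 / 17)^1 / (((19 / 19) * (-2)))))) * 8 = -227.50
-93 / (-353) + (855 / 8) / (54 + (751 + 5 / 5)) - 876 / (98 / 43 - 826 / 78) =3356337808311 / 31722618928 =105.80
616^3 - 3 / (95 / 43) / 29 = 643967188351 / 2755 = 233744895.95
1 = 1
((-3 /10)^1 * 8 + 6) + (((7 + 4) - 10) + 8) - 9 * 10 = -387 /5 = -77.40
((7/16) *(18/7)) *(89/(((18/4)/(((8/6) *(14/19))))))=1246/57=21.86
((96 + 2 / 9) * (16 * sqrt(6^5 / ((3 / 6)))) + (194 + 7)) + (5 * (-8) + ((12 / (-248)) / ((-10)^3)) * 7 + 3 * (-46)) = 1426021 / 62000 + 110848 * sqrt(3) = 192017.37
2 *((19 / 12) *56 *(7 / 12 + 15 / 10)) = 3325 / 9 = 369.44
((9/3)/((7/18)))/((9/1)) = 6/7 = 0.86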